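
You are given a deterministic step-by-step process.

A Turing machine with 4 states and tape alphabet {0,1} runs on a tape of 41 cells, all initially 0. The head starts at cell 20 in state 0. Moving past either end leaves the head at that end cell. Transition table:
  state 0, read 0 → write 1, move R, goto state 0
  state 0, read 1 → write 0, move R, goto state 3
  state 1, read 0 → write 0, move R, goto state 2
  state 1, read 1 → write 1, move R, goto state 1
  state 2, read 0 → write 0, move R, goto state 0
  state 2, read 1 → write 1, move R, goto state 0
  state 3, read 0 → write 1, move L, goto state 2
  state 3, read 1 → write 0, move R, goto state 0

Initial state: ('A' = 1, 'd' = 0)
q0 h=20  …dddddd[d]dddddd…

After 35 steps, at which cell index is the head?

k=0  q0 h=20  …dddddd[d]dddddd…
k=1  q0 h=21  …dddddA[d]dddddd…
k=2  q0 h=22  …ddddAA[d]dddddd…
k=3  q0 h=23  …dddAAA[d]dddddd…
k=4  q0 h=24  …ddAAAA[d]dddddd…
k=5  q0 h=25  …dAAAAA[d]dddddd…
k=6  q0 h=26  …AAAAAA[d]dddddd…
k=7  q0 h=27  …AAAAAA[d]dddddd…
k=8  q0 h=28  …AAAAAA[d]dddddd…
k=9  q0 h=29  …AAAAAA[d]dddddd…
k=10  q0 h=30  …AAAAAA[d]dddddd…
k=11  q0 h=31  …AAAAAA[d]dddddd…
k=12  q0 h=32  …AAAAAA[d]dddddd…
k=13  q0 h=33  …AAAAAA[d]dddddd…
k=14  q0 h=34  …AAAAAA[d]dddddd|
k=15  q0 h=35  …AAAAAA[d]ddddd|
k=16  q0 h=36  …AAAAAA[d]dddd|
k=17  q0 h=37  …AAAAAA[d]ddd|
k=18  q0 h=38  …AAAAAA[d]dd|
k=19  q0 h=39  …AAAAAA[d]d|
k=20  q0 h=40  …AAAAAA[d]|
k=21  q0 h=40  …AAAAAA[A]|
k=22  q3 h=40  …AAAAAA[d]|
k=23  q2 h=39  …AAAAAA[A]A|
k=24  q0 h=40  …AAAAAA[A]|
k=25  q3 h=40  …AAAAAA[d]|
k=26  q2 h=39  …AAAAAA[A]A|
k=27  q0 h=40  …AAAAAA[A]|
k=28  q3 h=40  …AAAAAA[d]|
k=29  q2 h=39  …AAAAAA[A]A|
k=30  q0 h=40  …AAAAAA[A]|
k=31  q3 h=40  …AAAAAA[d]|
k=32  q2 h=39  …AAAAAA[A]A|
k=33  q0 h=40  …AAAAAA[A]|
k=34  q3 h=40  …AAAAAA[d]|
k=35  q2 h=39  …AAAAAA[A]A|

39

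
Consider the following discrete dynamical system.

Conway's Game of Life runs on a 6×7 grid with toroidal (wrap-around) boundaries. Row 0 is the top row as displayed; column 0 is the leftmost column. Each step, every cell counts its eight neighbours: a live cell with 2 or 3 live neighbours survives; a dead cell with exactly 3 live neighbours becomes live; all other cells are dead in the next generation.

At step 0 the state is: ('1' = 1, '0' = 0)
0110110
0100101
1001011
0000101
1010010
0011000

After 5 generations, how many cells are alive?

20

gen 0: 0110110
0100101
1001011
0000101
1010010
0011000
gen 1: 1100110
0100000
0001000
0101100
0110111
0000011
gen 2: 1100110
1110100
0001100
1100000
0110001
0011000
gen 3: 1000111
1010001
0001100
1101000
0001000
0001111
gen 4: 0100000
1100000
0001101
0001000
1001011
1001000
gen 5: 0110000
1110000
1011100
1011000
1011001
1110100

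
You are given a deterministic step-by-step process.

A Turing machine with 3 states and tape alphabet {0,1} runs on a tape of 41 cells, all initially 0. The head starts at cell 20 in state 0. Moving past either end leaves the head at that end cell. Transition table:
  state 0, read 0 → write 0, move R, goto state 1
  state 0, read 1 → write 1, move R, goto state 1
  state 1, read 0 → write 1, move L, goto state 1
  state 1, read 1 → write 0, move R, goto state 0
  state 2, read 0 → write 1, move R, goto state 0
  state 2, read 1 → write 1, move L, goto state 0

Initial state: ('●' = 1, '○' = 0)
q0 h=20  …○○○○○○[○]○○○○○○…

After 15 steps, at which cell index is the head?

7

0) q0 h=20  …○○○○○○[○]○○○○○○…
1) q1 h=21  …○○○○○○[○]○○○○○○…
2) q1 h=20  …○○○○○○[○]●○○○○○…
3) q1 h=19  …○○○○○○[○]●●○○○○…
4) q1 h=18  …○○○○○○[○]●●●○○○…
5) q1 h=17  …○○○○○○[○]●●●●○○…
6) q1 h=16  …○○○○○○[○]●●●●●○…
7) q1 h=15  …○○○○○○[○]●●●●●●…
8) q1 h=14  …○○○○○○[○]●●●●●●…
9) q1 h=13  …○○○○○○[○]●●●●●●…
10) q1 h=12  …○○○○○○[○]●●●●●●…
11) q1 h=11  …○○○○○○[○]●●●●●●…
12) q1 h=10  …○○○○○○[○]●●●●●●…
13) q1 h= 9  …○○○○○○[○]●●●●●●…
14) q1 h= 8  …○○○○○○[○]●●●●●●…
15) q1 h= 7  …○○○○○○[○]●●●●●●…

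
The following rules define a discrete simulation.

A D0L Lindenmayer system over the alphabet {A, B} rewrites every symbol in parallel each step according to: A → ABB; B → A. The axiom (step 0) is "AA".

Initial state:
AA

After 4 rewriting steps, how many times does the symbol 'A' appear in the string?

22

t=0: AA
t=1: ABBABB
t=2: ABBAAABBAA
t=3: ABBAAABBABBABBAAABBABB
t=4: ABBAAABBABBABBAAABBAAABBAAABBABBABBAAABBAA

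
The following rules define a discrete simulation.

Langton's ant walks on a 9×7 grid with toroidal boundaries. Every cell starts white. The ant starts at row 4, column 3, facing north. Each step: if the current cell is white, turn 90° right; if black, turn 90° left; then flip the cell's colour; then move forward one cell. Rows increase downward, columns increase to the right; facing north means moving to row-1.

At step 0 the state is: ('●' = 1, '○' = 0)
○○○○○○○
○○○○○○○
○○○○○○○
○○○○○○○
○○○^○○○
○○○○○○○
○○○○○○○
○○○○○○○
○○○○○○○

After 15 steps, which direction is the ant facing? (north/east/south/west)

step 0: ○○○○○○○
○○○○○○○
○○○○○○○
○○○○○○○
○○○^○○○
○○○○○○○
○○○○○○○
○○○○○○○
○○○○○○○
step 1: ○○○○○○○
○○○○○○○
○○○○○○○
○○○○○○○
○○○●>○○
○○○○○○○
○○○○○○○
○○○○○○○
○○○○○○○
step 2: ○○○○○○○
○○○○○○○
○○○○○○○
○○○○○○○
○○○●●○○
○○○○v○○
○○○○○○○
○○○○○○○
○○○○○○○
step 3: ○○○○○○○
○○○○○○○
○○○○○○○
○○○○○○○
○○○●●○○
○○○<●○○
○○○○○○○
○○○○○○○
○○○○○○○
step 4: ○○○○○○○
○○○○○○○
○○○○○○○
○○○○○○○
○○○^●○○
○○○●●○○
○○○○○○○
○○○○○○○
○○○○○○○
step 5: ○○○○○○○
○○○○○○○
○○○○○○○
○○○○○○○
○○<○●○○
○○○●●○○
○○○○○○○
○○○○○○○
○○○○○○○
step 6: ○○○○○○○
○○○○○○○
○○○○○○○
○○^○○○○
○○●○●○○
○○○●●○○
○○○○○○○
○○○○○○○
○○○○○○○
step 7: ○○○○○○○
○○○○○○○
○○○○○○○
○○●>○○○
○○●○●○○
○○○●●○○
○○○○○○○
○○○○○○○
○○○○○○○
step 8: ○○○○○○○
○○○○○○○
○○○○○○○
○○●●○○○
○○●v●○○
○○○●●○○
○○○○○○○
○○○○○○○
○○○○○○○
step 9: ○○○○○○○
○○○○○○○
○○○○○○○
○○●●○○○
○○<●●○○
○○○●●○○
○○○○○○○
○○○○○○○
○○○○○○○
step 10: ○○○○○○○
○○○○○○○
○○○○○○○
○○●●○○○
○○○●●○○
○○v●●○○
○○○○○○○
○○○○○○○
○○○○○○○
step 11: ○○○○○○○
○○○○○○○
○○○○○○○
○○●●○○○
○○○●●○○
○<●●●○○
○○○○○○○
○○○○○○○
○○○○○○○
step 12: ○○○○○○○
○○○○○○○
○○○○○○○
○○●●○○○
○^○●●○○
○●●●●○○
○○○○○○○
○○○○○○○
○○○○○○○
step 13: ○○○○○○○
○○○○○○○
○○○○○○○
○○●●○○○
○●>●●○○
○●●●●○○
○○○○○○○
○○○○○○○
○○○○○○○
step 14: ○○○○○○○
○○○○○○○
○○○○○○○
○○●●○○○
○●●●●○○
○●v●●○○
○○○○○○○
○○○○○○○
○○○○○○○
step 15: ○○○○○○○
○○○○○○○
○○○○○○○
○○●●○○○
○●●●●○○
○●○>●○○
○○○○○○○
○○○○○○○
○○○○○○○

east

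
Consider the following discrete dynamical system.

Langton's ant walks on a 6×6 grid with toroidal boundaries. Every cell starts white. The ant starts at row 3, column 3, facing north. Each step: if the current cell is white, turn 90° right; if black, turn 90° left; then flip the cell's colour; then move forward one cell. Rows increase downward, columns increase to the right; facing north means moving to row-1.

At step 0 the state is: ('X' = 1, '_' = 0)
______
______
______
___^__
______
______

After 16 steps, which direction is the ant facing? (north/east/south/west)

k=0  ______
______
______
___^__
______
______
k=1  ______
______
______
___X>_
______
______
k=2  ______
______
______
___XX_
____v_
______
k=3  ______
______
______
___XX_
___<X_
______
k=4  ______
______
______
___^X_
___XX_
______
k=5  ______
______
______
__<_X_
___XX_
______
k=6  ______
______
__^___
__X_X_
___XX_
______
k=7  ______
______
__X>__
__X_X_
___XX_
______
k=8  ______
______
__XX__
__XvX_
___XX_
______
k=9  ______
______
__XX__
__<XX_
___XX_
______
k=10  ______
______
__XX__
___XX_
__vXX_
______
k=11  ______
______
__XX__
___XX_
_<XXX_
______
k=12  ______
______
__XX__
_^_XX_
_XXXX_
______
k=13  ______
______
__XX__
_X>XX_
_XXXX_
______
k=14  ______
______
__XX__
_XXXX_
_XvXX_
______
k=15  ______
______
__XX__
_XXXX_
_X_>X_
______
k=16  ______
______
__XX__
_XX^X_
_X__X_
______

north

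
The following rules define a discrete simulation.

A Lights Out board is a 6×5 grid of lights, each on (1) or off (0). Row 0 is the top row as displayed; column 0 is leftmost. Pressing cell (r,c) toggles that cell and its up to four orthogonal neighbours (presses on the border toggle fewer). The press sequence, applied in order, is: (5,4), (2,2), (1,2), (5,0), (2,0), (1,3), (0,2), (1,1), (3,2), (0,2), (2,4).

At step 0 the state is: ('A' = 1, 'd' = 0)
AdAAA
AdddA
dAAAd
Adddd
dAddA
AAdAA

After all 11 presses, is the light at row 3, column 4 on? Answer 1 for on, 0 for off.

1

gen 0: AdAAA
AdddA
dAAAd
Adddd
dAddA
AAdAA
gen 1: AdAAA
AdddA
dAAAd
Adddd
dAddd
AAddd
gen 2: AdAAA
AdAdA
ddddd
AdAdd
dAddd
AAddd
gen 3: AddAA
AAdAA
ddAdd
AdAdd
dAddd
AAddd
gen 4: AddAA
AAdAA
ddAdd
AdAdd
AAddd
ddddd
gen 5: AddAA
dAdAA
AAAdd
ddAdd
AAddd
ddddd
gen 6: AdddA
dAAdd
AAAAd
ddAdd
AAddd
ddddd
gen 7: AAAAA
dAddd
AAAAd
ddAdd
AAddd
ddddd
gen 8: AdAAA
AdAdd
AdAAd
ddAdd
AAddd
ddddd
gen 9: AdAAA
AdAdd
AddAd
dAdAd
AAAdd
ddddd
gen 10: AAddA
Adddd
AddAd
dAdAd
AAAdd
ddddd
gen 11: AAddA
AdddA
AdddA
dAdAA
AAAdd
ddddd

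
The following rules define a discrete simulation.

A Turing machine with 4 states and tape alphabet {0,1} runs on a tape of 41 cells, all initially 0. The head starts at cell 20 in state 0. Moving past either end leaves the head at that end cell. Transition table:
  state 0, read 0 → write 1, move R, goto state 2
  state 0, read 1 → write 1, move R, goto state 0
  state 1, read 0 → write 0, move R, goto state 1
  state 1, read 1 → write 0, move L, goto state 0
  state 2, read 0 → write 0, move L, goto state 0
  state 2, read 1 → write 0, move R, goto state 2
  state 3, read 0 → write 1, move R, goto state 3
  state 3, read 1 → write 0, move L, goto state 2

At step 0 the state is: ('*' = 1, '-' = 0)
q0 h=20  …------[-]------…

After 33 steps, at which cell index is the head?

31

t=0: q0 h=20  …------[-]------…
t=1: q2 h=21  …-----*[-]------…
t=2: q0 h=20  …------[*]------…
t=3: q0 h=21  …-----*[-]------…
t=4: q2 h=22  …----**[-]------…
t=5: q0 h=21  …-----*[*]------…
t=6: q0 h=22  …----**[-]------…
t=7: q2 h=23  …---***[-]------…
t=8: q0 h=22  …----**[*]------…
t=9: q0 h=23  …---***[-]------…
t=10: q2 h=24  …--****[-]------…
t=11: q0 h=23  …---***[*]------…
t=12: q0 h=24  …--****[-]------…
t=13: q2 h=25  …-*****[-]------…
t=14: q0 h=24  …--****[*]------…
t=15: q0 h=25  …-*****[-]------…
t=16: q2 h=26  …******[-]------…
t=17: q0 h=25  …-*****[*]------…
t=18: q0 h=26  …******[-]------…
t=19: q2 h=27  …******[-]------…
t=20: q0 h=26  …******[*]------…
t=21: q0 h=27  …******[-]------…
t=22: q2 h=28  …******[-]------…
t=23: q0 h=27  …******[*]------…
t=24: q0 h=28  …******[-]------…
t=25: q2 h=29  …******[-]------…
t=26: q0 h=28  …******[*]------…
t=27: q0 h=29  …******[-]------…
t=28: q2 h=30  …******[-]------…
t=29: q0 h=29  …******[*]------…
t=30: q0 h=30  …******[-]------…
t=31: q2 h=31  …******[-]------…
t=32: q0 h=30  …******[*]------…
t=33: q0 h=31  …******[-]------…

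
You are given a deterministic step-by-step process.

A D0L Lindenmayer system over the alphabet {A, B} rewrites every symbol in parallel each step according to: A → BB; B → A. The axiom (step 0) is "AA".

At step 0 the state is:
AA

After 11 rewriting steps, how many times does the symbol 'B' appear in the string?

k=0  AA
k=1  BBBB
k=2  AAAA
k=3  BBBBBBBB
k=4  AAAAAAAA
k=5  BBBBBBBBBBBBBBBB
k=6  AAAAAAAAAAAAAAAA
k=7  BBBBBBBBBBBBBBBBBBBBBBBBBBBBBBBB
k=8  AAAAAAAAAAAAAAAAAAAAAAAAAAAAAAAA
k=9  BBBBBBBBBBBBBBBBBBBBBBBBBBBBBBBBBBBBBBBBBBBBBBBBBBBBBBBBBBBBBBBB
k=10  AAAAAAAAAAAAAAAAAAAAAAAAAAAAAAAAAAAAAAAAAAAAAAAAAAAAAAAAAAAAAAAA
k=11  BBBBBBBBBBBBBBBBBBBBBBBBBBBBBBBBBBBBBBBBBBBBBBBBBBBBBBBBBB…BBBBBBBBBBBBBBBBBBBBBBBBBBBBBBBBBBBBBBBBBBBBBBBBBBBBBBBBBB  (len 128)

128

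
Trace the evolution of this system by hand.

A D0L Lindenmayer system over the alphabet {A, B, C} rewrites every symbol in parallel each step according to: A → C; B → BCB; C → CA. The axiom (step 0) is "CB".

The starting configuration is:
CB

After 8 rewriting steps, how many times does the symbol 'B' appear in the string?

0) CB
1) CABCB
2) CACBCBCABCB
3) CACCABCBCABCBCACBCBCABCB
4) CACCACACBCBCABCBCACBCBCABCBCACCABCBCABCBCACBCBCABCB
5) CACCACACCACCABCBCABCBCACBCBCABCBCACCABCBCABCBCACBCBCABCBCACCACACBCBCABCBCACBCBCABCBCACCABCBCABCBCACBCBCABCB
6) CACCACACCACCACACCACACBCBCABCBCACBCBCABCBCACCABCBCABCBCACBC…CBCABCBCACCACACBCBCABCBCACBCBCABCBCACCABCBCABCBCACBCBCABCB  (len 222)
7) CACCACACCACCACACCACACCACCACACCACCABCBCABCBCACBCBCABCBCACCA…CBCABCBCACCACACBCBCABCBCACBCBCABCBCACCABCBCABCBCACBCBCABCB  (len 457)
8) CACCACACCACCACACCACACCACCACACCACCACACCACACCACCACACCACACBCB…CBCABCBCACCACACBCBCABCBCACBCBCABCBCACCABCBCABCBCACBCBCABCB  (len 935)

256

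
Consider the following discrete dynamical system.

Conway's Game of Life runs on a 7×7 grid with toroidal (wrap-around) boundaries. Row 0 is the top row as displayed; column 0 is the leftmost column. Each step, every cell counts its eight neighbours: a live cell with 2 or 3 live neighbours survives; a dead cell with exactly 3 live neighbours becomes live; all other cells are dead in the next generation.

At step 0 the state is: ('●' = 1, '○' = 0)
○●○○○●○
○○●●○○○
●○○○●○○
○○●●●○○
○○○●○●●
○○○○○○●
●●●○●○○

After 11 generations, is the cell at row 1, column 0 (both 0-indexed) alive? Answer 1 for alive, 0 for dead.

step 0: ○●○○○●○
○○●●○○○
●○○○●○○
○○●●●○○
○○○●○●●
○○○○○○●
●●●○●○○
step 1: ●○○○●○○
○●●●●○○
○●○○●○○
○○●○○○●
○○●●○●●
○●●●●○●
●●●○○●●
step 2: ○○○○●○○
●●●○●●○
●●○○●●○
●●●○●○●
○○○○○○●
○○○○○○○
○○○○○○○
step 3: ○●○●●●○
●○●○○○○
○○○○○○○
○○●●●○○
○●○○○●●
○○○○○○○
○○○○○○○
step 4: ○●●●●○○
○●●●●○○
○●●○○○○
○○●●●●○
○○●●●●○
○○○○○○○
○○○○●○○
step 5: ○●○○○●○
●○○○●○○
○○○○○●○
○○○○○●○
○○●○○●○
○○○○○●○
○○●○●○○
step 6: ○●○●●●○
○○○○●●●
○○○○●●●
○○○○●●●
○○○○●●●
○○○●●●○
○○○○●●○
step 7: ○○○●○○○
●○○○○○○
●○○●○○○
●○○●○○○
○○○○○○○
○○○●○○○
○○●○○○●
step 8: ○○○○○○○
○○○○○○○
●●○○○○●
○○○○○○○
○○○○○○○
○○○○○○○
○○●●○○○
step 9: ○○○○○○○
●○○○○○○
●○○○○○○
●○○○○○○
○○○○○○○
○○○○○○○
○○○○○○○
step 10: ○○○○○○○
○○○○○○○
●●○○○○●
○○○○○○○
○○○○○○○
○○○○○○○
○○○○○○○
step 11: ○○○○○○○
●○○○○○○
●○○○○○○
●○○○○○○
○○○○○○○
○○○○○○○
○○○○○○○

1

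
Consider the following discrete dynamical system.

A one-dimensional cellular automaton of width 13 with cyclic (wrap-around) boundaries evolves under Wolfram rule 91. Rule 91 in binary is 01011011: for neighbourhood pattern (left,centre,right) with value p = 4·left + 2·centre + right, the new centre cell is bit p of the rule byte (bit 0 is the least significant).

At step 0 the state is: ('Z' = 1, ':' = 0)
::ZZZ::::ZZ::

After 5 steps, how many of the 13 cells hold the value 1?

t=0: ::ZZZ::::ZZ::
t=1: ZZZ:ZZZZZZZZZ
t=2: ::Z:Z::::::::
t=3: ZZ:::ZZZZZZZZ
t=4: :ZZZZZ:::::::
t=5: ZZ:::ZZZZZZZZ

10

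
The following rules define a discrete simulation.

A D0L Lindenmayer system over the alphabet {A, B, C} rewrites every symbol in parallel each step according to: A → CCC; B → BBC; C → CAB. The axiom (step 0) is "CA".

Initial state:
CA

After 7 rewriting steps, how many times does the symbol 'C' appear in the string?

1886

[0] CA
[1] CABCCC
[2] CABCCCBBCCABCABCAB
[3] CABCCCBBCCABCABCABBBCBBCCABCABCCCBBCCABCCCBBCCABCCCBBC
[4] CABCCCBBCCABCABCABBBCBBCCABCABCCCBBCCABCCCBBCCABCCCBBCBBCB…CCABCABCCCBBCCABCABCABBBCBBCCABCABCCCBBCCABCABCABBBCBBCCAB  (len 162)
[5] CABCCCBBCCABCABCABBBCBBCCABCABCCCBBCCABCCCBBCCABCCCBBCBBCB…CCABCABCCCBBCCABCCCBBCCABCCCBBCBBCBBCCABBBCBBCCABCABCCCBBC  (len 486)
[6] CABCCCBBCCABCABCABBBCBBCCABCABCCCBBCCABCCCBBCCABCCCBBCBBCB…CBBCBBCBBCCABBBCBBCCABCABCCCBBCCABCCCBBCCABCABCABBBCBBCCAB  (len 1458)
[7] CABCCCBBCCABCABCABBBCBBCCABCABCCCBBCCABCCCBBCCABCCCBBCBBCB…CCABCABCCCBBCCABCCCBBCCABCCCBBCBBCBBCCABBBCBBCCABCABCCCBBC  (len 4374)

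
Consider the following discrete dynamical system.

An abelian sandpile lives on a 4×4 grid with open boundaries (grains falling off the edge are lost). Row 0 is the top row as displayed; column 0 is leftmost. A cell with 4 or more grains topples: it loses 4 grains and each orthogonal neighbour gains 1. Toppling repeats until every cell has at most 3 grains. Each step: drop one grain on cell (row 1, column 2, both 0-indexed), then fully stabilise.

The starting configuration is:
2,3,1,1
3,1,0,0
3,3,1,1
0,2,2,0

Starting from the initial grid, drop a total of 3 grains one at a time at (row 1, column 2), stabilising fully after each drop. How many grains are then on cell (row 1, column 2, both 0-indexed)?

0) 2,3,1,1
3,1,0,0
3,3,1,1
0,2,2,0
1) 2,3,1,1
3,1,1,0
3,3,1,1
0,2,2,0
2) 2,3,1,1
3,1,2,0
3,3,1,1
0,2,2,0
3) 2,3,1,1
3,1,3,0
3,3,1,1
0,2,2,0

3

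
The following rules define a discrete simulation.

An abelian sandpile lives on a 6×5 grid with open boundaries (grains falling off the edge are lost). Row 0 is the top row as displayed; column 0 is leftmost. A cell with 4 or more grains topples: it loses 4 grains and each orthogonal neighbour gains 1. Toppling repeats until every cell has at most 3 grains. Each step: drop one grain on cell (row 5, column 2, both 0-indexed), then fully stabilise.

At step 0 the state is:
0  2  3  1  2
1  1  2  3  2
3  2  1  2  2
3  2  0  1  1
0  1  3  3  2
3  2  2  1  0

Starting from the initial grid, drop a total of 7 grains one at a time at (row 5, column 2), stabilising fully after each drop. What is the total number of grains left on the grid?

51

0) 0  2  3  1  2
1  1  2  3  2
3  2  1  2  2
3  2  0  1  1
0  1  3  3  2
3  2  2  1  0
1) 0  2  3  1  2
1  1  2  3  2
3  2  1  2  2
3  2  0  1  1
0  1  3  3  2
3  2  3  1  0
2) 0  2  3  1  2
1  1  2  3  2
3  2  1  2  2
3  2  1  2  1
0  2  1  0  3
3  3  1  3  0
3) 0  2  3  1  2
1  1  2  3  2
3  2  1  2  2
3  2  1  2  1
0  2  1  0  3
3  3  2  3  0
4) 0  2  3  1  2
1  1  2  3  2
3  2  1  2  2
3  2  1  2  1
0  2  1  0  3
3  3  3  3  0
5) 0  2  3  1  2
1  1  2  3  2
3  2  1  2  2
3  2  1  2  1
1  3  2  1  3
0  1  2  0  1
6) 0  2  3  1  2
1  1  2  3  2
3  2  1  2  2
3  2  1  2  1
1  3  2  1  3
0  1  3  0  1
7) 0  2  3  1  2
1  1  2  3  2
3  2  1  2  2
3  2  1  2  1
1  3  3  1  3
0  2  0  1  1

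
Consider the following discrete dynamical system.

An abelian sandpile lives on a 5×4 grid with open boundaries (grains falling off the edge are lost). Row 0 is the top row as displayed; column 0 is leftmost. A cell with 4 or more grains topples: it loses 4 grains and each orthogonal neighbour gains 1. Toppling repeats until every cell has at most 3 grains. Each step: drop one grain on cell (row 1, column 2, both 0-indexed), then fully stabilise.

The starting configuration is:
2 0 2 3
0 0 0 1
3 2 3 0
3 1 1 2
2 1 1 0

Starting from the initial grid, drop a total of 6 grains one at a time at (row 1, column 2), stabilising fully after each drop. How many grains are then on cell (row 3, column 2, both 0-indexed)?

2

k=0  2 0 2 3
0 0 0 1
3 2 3 0
3 1 1 2
2 1 1 0
k=1  2 0 2 3
0 0 1 1
3 2 3 0
3 1 1 2
2 1 1 0
k=2  2 0 2 3
0 0 2 1
3 2 3 0
3 1 1 2
2 1 1 0
k=3  2 0 2 3
0 0 3 1
3 2 3 0
3 1 1 2
2 1 1 0
k=4  2 0 3 3
0 1 1 2
3 3 0 1
3 1 2 2
2 1 1 0
k=5  2 0 3 3
0 1 2 2
3 3 0 1
3 1 2 2
2 1 1 0
k=6  2 0 3 3
0 1 3 2
3 3 0 1
3 1 2 2
2 1 1 0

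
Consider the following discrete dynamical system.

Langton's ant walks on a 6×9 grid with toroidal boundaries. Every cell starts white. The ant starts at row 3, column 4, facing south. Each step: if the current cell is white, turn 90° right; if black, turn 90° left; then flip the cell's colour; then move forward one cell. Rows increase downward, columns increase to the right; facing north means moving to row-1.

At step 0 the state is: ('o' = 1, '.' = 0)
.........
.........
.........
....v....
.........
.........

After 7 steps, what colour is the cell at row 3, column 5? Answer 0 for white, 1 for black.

1

k=0  .........
.........
.........
....v....
.........
.........
k=1  .........
.........
.........
...<o....
.........
.........
k=2  .........
.........
...^.....
...oo....
.........
.........
k=3  .........
.........
...o>....
...oo....
.........
.........
k=4  .........
.........
...oo....
...ov....
.........
.........
k=5  .........
.........
...oo....
...o.>...
.........
.........
k=6  .........
.........
...oo....
...o.o...
.....v...
.........
k=7  .........
.........
...oo....
...o.o...
....<o...
.........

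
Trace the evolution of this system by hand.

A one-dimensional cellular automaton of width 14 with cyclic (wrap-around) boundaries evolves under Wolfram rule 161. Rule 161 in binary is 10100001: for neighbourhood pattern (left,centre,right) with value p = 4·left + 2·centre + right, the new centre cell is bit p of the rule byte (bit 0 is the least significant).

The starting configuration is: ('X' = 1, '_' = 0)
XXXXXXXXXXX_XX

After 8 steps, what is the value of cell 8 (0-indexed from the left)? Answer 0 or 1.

1

gen 0: XXXXXXXXXXX_XX
gen 1: XXXXXXXXXX_X_X
gen 2: XXXXXXXXX_X_X_
gen 3: _XXXXXXX_X_X_X
gen 4: X_XXXXX_X_X_X_
gen 5: _X_XXX_X_X_X_X
gen 6: X_X_X_X_X_X_X_
gen 7: _X_X_X_X_X_X_X
gen 8: X_X_X_X_X_X_X_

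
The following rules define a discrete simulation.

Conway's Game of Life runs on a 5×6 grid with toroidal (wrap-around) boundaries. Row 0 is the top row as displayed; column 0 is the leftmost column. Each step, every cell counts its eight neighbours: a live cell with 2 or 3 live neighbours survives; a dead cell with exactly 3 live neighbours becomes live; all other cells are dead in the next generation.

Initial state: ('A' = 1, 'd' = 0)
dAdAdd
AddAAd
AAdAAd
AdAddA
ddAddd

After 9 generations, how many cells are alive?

t=0: dAdAdd
AddAAd
AAdAAd
AdAddA
ddAddd
t=1: dAdAAd
Addddd
dddddd
AdAdAA
AdAAdd
t=2: AAdAAA
dddddd
AAdddd
AdAdAA
Addddd
t=3: AAddAA
ddAdAd
AAdddd
dddddd
ddAddd
t=4: AAAdAA
ddAAAd
dAdddd
dAdddd
AAdddA
t=5: dddddd
ddddAd
dAdAdd
dAAddd
ddddAd
t=6: dddddd
dddddd
dAdAdd
dAAAdd
dddddd
t=7: dddddd
dddddd
dAdAdd
dAdAdd
ddAddd
t=8: dddddd
dddddd
dddddd
dAdAdd
ddAddd
t=9: dddddd
dddddd
dddddd
ddAddd
ddAddd

2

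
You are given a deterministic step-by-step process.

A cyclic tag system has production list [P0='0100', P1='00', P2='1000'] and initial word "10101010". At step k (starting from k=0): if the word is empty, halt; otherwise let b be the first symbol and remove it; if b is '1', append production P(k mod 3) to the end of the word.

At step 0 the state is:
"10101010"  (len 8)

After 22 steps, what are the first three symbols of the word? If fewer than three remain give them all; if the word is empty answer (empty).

k=0  "10101010"  (len 8)
k=1  "01010100100"  (len 11)
k=2  "1010100100"  (len 10)
k=3  "0101001001000"  (len 13)
k=4  "101001001000"  (len 12)
k=5  "0100100100000"  (len 13)
k=6  "100100100000"  (len 12)
k=7  "001001000000100"  (len 15)
k=8  "01001000000100"  (len 14)
k=9  "1001000000100"  (len 13)
k=10  "0010000001000100"  (len 16)
k=11  "010000001000100"  (len 15)
k=12  "10000001000100"  (len 14)
k=13  "00000010001000100"  (len 17)
k=14  "0000010001000100"  (len 16)
k=15  "000010001000100"  (len 15)
k=16  "00010001000100"  (len 14)
k=17  "0010001000100"  (len 13)
k=18  "010001000100"  (len 12)
k=19  "10001000100"  (len 11)
k=20  "000100010000"  (len 12)
k=21  "00100010000"  (len 11)
k=22  "0100010000"  (len 10)

010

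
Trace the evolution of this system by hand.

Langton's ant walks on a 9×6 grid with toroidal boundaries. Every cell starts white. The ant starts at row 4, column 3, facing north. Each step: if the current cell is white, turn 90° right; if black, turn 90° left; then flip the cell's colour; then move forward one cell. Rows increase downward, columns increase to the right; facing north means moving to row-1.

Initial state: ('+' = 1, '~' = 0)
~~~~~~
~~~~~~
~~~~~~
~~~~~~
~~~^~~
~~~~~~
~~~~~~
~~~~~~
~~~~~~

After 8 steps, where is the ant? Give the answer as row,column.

k=0  ~~~~~~
~~~~~~
~~~~~~
~~~~~~
~~~^~~
~~~~~~
~~~~~~
~~~~~~
~~~~~~
k=1  ~~~~~~
~~~~~~
~~~~~~
~~~~~~
~~~+>~
~~~~~~
~~~~~~
~~~~~~
~~~~~~
k=2  ~~~~~~
~~~~~~
~~~~~~
~~~~~~
~~~++~
~~~~v~
~~~~~~
~~~~~~
~~~~~~
k=3  ~~~~~~
~~~~~~
~~~~~~
~~~~~~
~~~++~
~~~<+~
~~~~~~
~~~~~~
~~~~~~
k=4  ~~~~~~
~~~~~~
~~~~~~
~~~~~~
~~~^+~
~~~++~
~~~~~~
~~~~~~
~~~~~~
k=5  ~~~~~~
~~~~~~
~~~~~~
~~~~~~
~~<~+~
~~~++~
~~~~~~
~~~~~~
~~~~~~
k=6  ~~~~~~
~~~~~~
~~~~~~
~~^~~~
~~+~+~
~~~++~
~~~~~~
~~~~~~
~~~~~~
k=7  ~~~~~~
~~~~~~
~~~~~~
~~+>~~
~~+~+~
~~~++~
~~~~~~
~~~~~~
~~~~~~
k=8  ~~~~~~
~~~~~~
~~~~~~
~~++~~
~~+v+~
~~~++~
~~~~~~
~~~~~~
~~~~~~

4,3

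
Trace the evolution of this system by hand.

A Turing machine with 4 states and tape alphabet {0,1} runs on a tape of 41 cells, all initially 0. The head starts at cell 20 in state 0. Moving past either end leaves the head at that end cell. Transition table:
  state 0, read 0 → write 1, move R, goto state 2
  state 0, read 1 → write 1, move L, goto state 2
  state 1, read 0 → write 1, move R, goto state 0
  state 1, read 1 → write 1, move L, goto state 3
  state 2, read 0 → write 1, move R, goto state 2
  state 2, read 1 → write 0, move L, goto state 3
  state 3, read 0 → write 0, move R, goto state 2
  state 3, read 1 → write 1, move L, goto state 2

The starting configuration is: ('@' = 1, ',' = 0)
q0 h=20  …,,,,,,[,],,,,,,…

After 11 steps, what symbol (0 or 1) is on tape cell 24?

[0] q0 h=20  …,,,,,,[,],,,,,,…
[1] q2 h=21  …,,,,,@[,],,,,,,…
[2] q2 h=22  …,,,,@@[,],,,,,,…
[3] q2 h=23  …,,,@@@[,],,,,,,…
[4] q2 h=24  …,,@@@@[,],,,,,,…
[5] q2 h=25  …,@@@@@[,],,,,,,…
[6] q2 h=26  …@@@@@@[,],,,,,,…
[7] q2 h=27  …@@@@@@[,],,,,,,…
[8] q2 h=28  …@@@@@@[,],,,,,,…
[9] q2 h=29  …@@@@@@[,],,,,,,…
[10] q2 h=30  …@@@@@@[,],,,,,,…
[11] q2 h=31  …@@@@@@[,],,,,,,…

1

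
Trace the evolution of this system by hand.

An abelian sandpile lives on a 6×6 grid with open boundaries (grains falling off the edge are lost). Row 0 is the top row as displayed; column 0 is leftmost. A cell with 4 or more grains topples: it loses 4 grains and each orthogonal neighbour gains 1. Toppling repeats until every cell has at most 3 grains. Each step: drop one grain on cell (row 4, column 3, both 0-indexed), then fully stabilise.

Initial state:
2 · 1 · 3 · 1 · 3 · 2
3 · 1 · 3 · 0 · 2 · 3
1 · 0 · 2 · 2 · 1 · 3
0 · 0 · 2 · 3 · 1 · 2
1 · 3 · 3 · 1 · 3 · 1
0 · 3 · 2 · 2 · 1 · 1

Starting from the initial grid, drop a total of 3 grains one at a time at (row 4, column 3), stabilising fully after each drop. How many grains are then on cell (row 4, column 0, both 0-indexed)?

2

t=0: 2 · 1 · 3 · 1 · 3 · 2
3 · 1 · 3 · 0 · 2 · 3
1 · 0 · 2 · 2 · 1 · 3
0 · 0 · 2 · 3 · 1 · 2
1 · 3 · 3 · 1 · 3 · 1
0 · 3 · 2 · 2 · 1 · 1
t=1: 2 · 1 · 3 · 1 · 3 · 2
3 · 1 · 3 · 0 · 2 · 3
1 · 0 · 2 · 2 · 1 · 3
0 · 0 · 2 · 3 · 1 · 2
1 · 3 · 3 · 2 · 3 · 1
0 · 3 · 2 · 2 · 1 · 1
t=2: 2 · 1 · 3 · 1 · 3 · 2
3 · 1 · 3 · 0 · 2 · 3
1 · 0 · 2 · 2 · 1 · 3
0 · 0 · 2 · 3 · 1 · 2
1 · 3 · 3 · 3 · 3 · 1
0 · 3 · 2 · 2 · 1 · 1
t=3: 2 · 1 · 3 · 1 · 3 · 2
3 · 1 · 3 · 0 · 2 · 3
1 · 0 · 3 · 3 · 1 · 3
0 · 2 · 1 · 2 · 3 · 2
2 · 2 · 0 · 1 · 1 · 2
1 · 1 · 2 · 1 · 3 · 1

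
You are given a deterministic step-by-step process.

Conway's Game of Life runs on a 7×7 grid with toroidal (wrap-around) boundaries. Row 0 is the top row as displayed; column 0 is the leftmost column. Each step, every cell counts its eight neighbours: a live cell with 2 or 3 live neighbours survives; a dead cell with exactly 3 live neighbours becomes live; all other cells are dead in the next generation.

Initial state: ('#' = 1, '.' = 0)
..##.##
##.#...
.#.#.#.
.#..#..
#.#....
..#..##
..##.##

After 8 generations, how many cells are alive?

step 0: ..##.##
##.#...
.#.#.#.
.#..#..
#.#....
..#..##
..##.##
step 1: .....#.
##.#.#.
.#.#...
##.##..
#.##.##
#.#.##.
##.....
step 2: ..#.#..
##....#
...#..#
.....#.
.......
..#.##.
##..##.
step 3: ..###..
####.##
.....##
.......
....##.
.#.####
.##...#
step 4: ....#..
##.....
.##.##.
....#.#
...#..#
.#.#..#
.#....#
step 5: .#.....
######.
.######
#.#.#.#
..###.#
.....##
..#..#.
step 6: #....##
.......
.......
.......
.##.#..
..#...#
.....##
step 7: #....#.
......#
.......
.......
.###...
####..#
.......
step 8: ......#
......#
.......
..#....
...#...
#..#...
..#....

7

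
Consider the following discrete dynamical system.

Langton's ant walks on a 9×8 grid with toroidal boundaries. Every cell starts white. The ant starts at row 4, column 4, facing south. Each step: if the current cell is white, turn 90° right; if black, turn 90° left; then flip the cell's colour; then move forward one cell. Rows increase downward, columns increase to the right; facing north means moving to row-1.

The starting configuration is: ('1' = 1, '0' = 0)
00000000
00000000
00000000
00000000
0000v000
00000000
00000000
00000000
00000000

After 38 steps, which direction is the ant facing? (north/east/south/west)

south

k=0  00000000
00000000
00000000
00000000
0000v000
00000000
00000000
00000000
00000000
k=1  00000000
00000000
00000000
00000000
000<1000
00000000
00000000
00000000
00000000
k=2  00000000
00000000
00000000
000^0000
00011000
00000000
00000000
00000000
00000000
k=3  00000000
00000000
00000000
0001>000
00011000
00000000
00000000
00000000
00000000
k=4  00000000
00000000
00000000
00011000
0001v000
00000000
00000000
00000000
00000000
k=5  00000000
00000000
00000000
00011000
00010>00
00000000
00000000
00000000
00000000
k=6  00000000
00000000
00000000
00011000
00010100
00000v00
00000000
00000000
00000000
k=7  00000000
00000000
00000000
00011000
00010100
0000<100
00000000
00000000
00000000
k=8  00000000
00000000
00000000
00011000
0001^100
00001100
00000000
00000000
00000000
k=9  00000000
00000000
00000000
00011000
00011>00
00001100
00000000
00000000
00000000
k=10  00000000
00000000
00000000
00011^00
00011000
00001100
00000000
00000000
00000000
k=11  00000000
00000000
00000000
000111>0
00011000
00001100
00000000
00000000
00000000
k=12  00000000
00000000
00000000
00011110
000110v0
00001100
00000000
00000000
00000000
k=13  00000000
00000000
00000000
00011110
00011<10
00001100
00000000
00000000
00000000
k=14  00000000
00000000
00000000
00011^10
00011110
00001100
00000000
00000000
00000000
k=15  00000000
00000000
00000000
0001<010
00011110
00001100
00000000
00000000
00000000
k=16  00000000
00000000
00000000
00010010
0001v110
00001100
00000000
00000000
00000000
k=17  00000000
00000000
00000000
00010010
00010>10
00001100
00000000
00000000
00000000
k=18  00000000
00000000
00000000
00010^10
00010010
00001100
00000000
00000000
00000000
k=19  00000000
00000000
00000000
000101>0
00010010
00001100
00000000
00000000
00000000
k=20  00000000
00000000
000000^0
00010100
00010010
00001100
00000000
00000000
00000000
k=21  00000000
00000000
0000001>
00010100
00010010
00001100
00000000
00000000
00000000
k=22  00000000
00000000
00000011
0001010v
00010010
00001100
00000000
00000000
00000000
k=23  00000000
00000000
00000011
000101<1
00010010
00001100
00000000
00000000
00000000
k=24  00000000
00000000
000000^1
00010111
00010010
00001100
00000000
00000000
00000000
k=25  00000000
00000000
00000<01
00010111
00010010
00001100
00000000
00000000
00000000
k=26  00000000
00000^00
00000101
00010111
00010010
00001100
00000000
00000000
00000000
k=27  00000000
000001>0
00000101
00010111
00010010
00001100
00000000
00000000
00000000
k=28  00000000
00000110
000001v1
00010111
00010010
00001100
00000000
00000000
00000000
k=29  00000000
00000110
00000<11
00010111
00010010
00001100
00000000
00000000
00000000
k=30  00000000
00000110
00000011
00010v11
00010010
00001100
00000000
00000000
00000000
k=31  00000000
00000110
00000011
000100>1
00010010
00001100
00000000
00000000
00000000
k=32  00000000
00000110
000000^1
00010001
00010010
00001100
00000000
00000000
00000000
k=33  00000000
00000110
00000<01
00010001
00010010
00001100
00000000
00000000
00000000
k=34  00000000
00000^10
00000101
00010001
00010010
00001100
00000000
00000000
00000000
k=35  00000000
0000<010
00000101
00010001
00010010
00001100
00000000
00000000
00000000
k=36  0000^000
00001010
00000101
00010001
00010010
00001100
00000000
00000000
00000000
k=37  00001>00
00001010
00000101
00010001
00010010
00001100
00000000
00000000
00000000
k=38  00001100
00001v10
00000101
00010001
00010010
00001100
00000000
00000000
00000000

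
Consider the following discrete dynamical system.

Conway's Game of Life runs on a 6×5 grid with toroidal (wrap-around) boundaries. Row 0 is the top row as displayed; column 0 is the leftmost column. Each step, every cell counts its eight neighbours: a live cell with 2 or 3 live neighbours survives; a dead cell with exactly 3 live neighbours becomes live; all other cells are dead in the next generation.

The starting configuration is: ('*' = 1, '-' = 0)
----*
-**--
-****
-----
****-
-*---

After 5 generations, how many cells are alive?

gen 0: ----*
-**--
-****
-----
****-
-*---
gen 1: ***--
-*--*
**-*-
-----
***--
-*-**
gen 2: -----
---**
***-*
----*
*****
---**
gen 3: -----
-****
-**--
-----
-**--
-*---
gen 4: **-*-
**-*-
**---
-----
-**--
-**--
gen 5: ---*-
-----
***-*
*-*--
-**--
---*-

10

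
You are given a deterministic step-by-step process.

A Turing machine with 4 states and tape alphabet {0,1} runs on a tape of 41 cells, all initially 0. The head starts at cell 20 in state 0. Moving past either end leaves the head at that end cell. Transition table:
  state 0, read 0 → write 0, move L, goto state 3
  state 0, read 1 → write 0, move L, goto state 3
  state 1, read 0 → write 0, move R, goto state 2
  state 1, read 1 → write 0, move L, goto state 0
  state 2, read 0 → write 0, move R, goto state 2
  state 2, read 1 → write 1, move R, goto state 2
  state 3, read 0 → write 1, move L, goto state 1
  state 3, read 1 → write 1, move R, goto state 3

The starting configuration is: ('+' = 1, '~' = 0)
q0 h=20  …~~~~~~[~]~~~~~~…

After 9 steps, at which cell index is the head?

k=0  q0 h=20  …~~~~~~[~]~~~~~~…
k=1  q3 h=19  …~~~~~~[~]~~~~~~…
k=2  q1 h=18  …~~~~~~[~]+~~~~~…
k=3  q2 h=19  …~~~~~~[+]~~~~~~…
k=4  q2 h=20  …~~~~~+[~]~~~~~~…
k=5  q2 h=21  …~~~~+~[~]~~~~~~…
k=6  q2 h=22  …~~~+~~[~]~~~~~~…
k=7  q2 h=23  …~~+~~~[~]~~~~~~…
k=8  q2 h=24  …~+~~~~[~]~~~~~~…
k=9  q2 h=25  …+~~~~~[~]~~~~~~…

25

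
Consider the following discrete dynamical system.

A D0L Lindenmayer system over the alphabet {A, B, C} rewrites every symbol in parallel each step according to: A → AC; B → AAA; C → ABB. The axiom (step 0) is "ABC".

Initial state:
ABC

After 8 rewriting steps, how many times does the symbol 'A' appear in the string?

[0] ABC
[1] ACAAAABB
[2] ACABBACACACACAAAAAA
[3] ACABBACAAAAAAACABBACABBACABBACABBACACACACACAC
[4] ACABBACAAAAAAACABBACACACACACACACABBACAAAAAAACABBACAAAAAAACABBACAAAAAAACABBACAAAAAAACABBACABBACABBACABBACABBACABB
[5] ACABBACAAAAAAACABBACACACACACACACABBACAAAAAAACABBACABBACABB…AAAAAAACABBACAAAAAAACABBACAAAAAAACABBACAAAAAAACABBACAAAAAA  (len 271)
[6] ACABBACAAAAAAACABBACACACACACACACABBACAAAAAAACABBACABBACABB…ABBACAAAAAAACABBACACACACACACACABBACAAAAAAACABBACACACACACAC  (len 653)
[7] ACABBACAAAAAAACABBACACACACACACACABBACAAAAAAACABBACABBACABB…ABBACACACACACACACABBACAAAAAAACABBACABBACABBACABBACABBACABB  (len 1596)
[8] ACABBACAAAAAAACABBACACACACACACACABBACAAAAAAACABBACABBACABB…AAAAAAACABBACAAAAAAACABBACAAAAAAACABBACAAAAAAACABBACAAAAAA  (len 3875)

2236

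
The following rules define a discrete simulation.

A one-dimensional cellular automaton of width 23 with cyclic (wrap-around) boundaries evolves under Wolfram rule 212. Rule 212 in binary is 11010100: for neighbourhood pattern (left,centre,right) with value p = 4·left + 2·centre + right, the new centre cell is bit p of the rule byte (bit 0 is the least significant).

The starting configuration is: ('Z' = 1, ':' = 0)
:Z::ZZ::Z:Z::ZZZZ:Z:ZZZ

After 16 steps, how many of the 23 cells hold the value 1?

11

gen 0: :Z::ZZ::Z:Z::ZZZZ:Z:ZZZ
gen 1: :ZZ::ZZ:Z:ZZ::ZZZ:Z::ZZ
gen 2: ::ZZ::Z:Z::ZZ::ZZ:ZZ::Z
gen 3: Z::ZZ:Z:ZZ::ZZ::Z::ZZ:Z
gen 4: ZZ::Z:Z::ZZ::ZZ:ZZ::Z::
gen 5: :ZZ:Z:ZZ::ZZ::Z::ZZ:ZZ:
gen 6: ::Z:Z::ZZ::ZZ:ZZ::Z::ZZ
gen 7: Z:Z:ZZ::ZZ::Z::ZZ:ZZ::Z
gen 8: Z:Z::ZZ::ZZ:ZZ::Z::ZZ::
gen 9: Z:ZZ::ZZ::Z::ZZ:ZZ::ZZ:
gen 10: Z::ZZ::ZZ:ZZ::Z::ZZ::Z:
gen 11: ZZ::ZZ::Z::ZZ:ZZ::ZZ:Z:
gen 12: :ZZ::ZZ:ZZ::Z::ZZ::Z:Z:
gen 13: ::ZZ::Z::ZZ:ZZ::ZZ:Z:ZZ
gen 14: Z::ZZ:ZZ::Z::ZZ::Z:Z::Z
gen 15: ZZ::Z::ZZ:ZZ::ZZ:Z:ZZ::
gen 16: :ZZ:ZZ::Z::ZZ::Z:Z::ZZ:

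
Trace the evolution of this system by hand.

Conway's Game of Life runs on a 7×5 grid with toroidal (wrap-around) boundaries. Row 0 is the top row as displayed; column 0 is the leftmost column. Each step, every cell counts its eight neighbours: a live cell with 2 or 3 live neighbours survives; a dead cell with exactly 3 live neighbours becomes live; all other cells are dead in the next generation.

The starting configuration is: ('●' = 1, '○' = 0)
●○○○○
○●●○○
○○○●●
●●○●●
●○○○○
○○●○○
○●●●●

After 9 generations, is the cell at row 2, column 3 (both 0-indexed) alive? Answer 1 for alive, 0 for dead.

1

[0] ●○○○○
○●●○○
○○○●●
●●○●●
●○○○○
○○●○○
○●●●●
[1] ●○○○●
●●●●●
○○○○○
○●●●○
●○●●○
●○●○●
●●●●●
[2] ○○○○○
○●●●○
○○○○○
○●○●●
●○○○○
○○○○○
○○●○○
[3] ○●○●○
○○●○○
●●○○●
●○○○●
●○○○●
○○○○○
○○○○○
[4] ○○●○○
○○●●●
○●○●●
○○○●○
●○○○●
○○○○○
○○○○○
[5] ○○●○○
●●○○●
●○○○○
○○●●○
○○○○●
○○○○○
○○○○○
[6] ●●○○○
●●○○●
●○●●○
○○○●●
○○○●○
○○○○○
○○○○○
[7] ○●○○●
○○○●○
○○●○○
○○○○○
○○○●●
○○○○○
○○○○○
[8] ○○○○○
○○●●○
○○○○○
○○○●○
○○○○○
○○○○○
○○○○○
[9] ○○○○○
○○○○○
○○●●○
○○○○○
○○○○○
○○○○○
○○○○○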